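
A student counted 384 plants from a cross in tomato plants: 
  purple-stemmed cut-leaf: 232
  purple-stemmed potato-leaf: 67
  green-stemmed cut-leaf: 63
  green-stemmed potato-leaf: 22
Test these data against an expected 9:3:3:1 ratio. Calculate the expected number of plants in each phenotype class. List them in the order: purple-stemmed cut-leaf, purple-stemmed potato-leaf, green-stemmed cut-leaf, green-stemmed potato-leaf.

The 9:3:3:1 ratio has 16 parts, so with N = 384 the expected counts are:
  purple-stemmed cut-leaf: 384 × 9/16 = 216
  purple-stemmed potato-leaf: 384 × 3/16 = 72
  green-stemmed cut-leaf: 384 × 3/16 = 72
  green-stemmed potato-leaf: 384 × 1/16 = 24

216, 72, 72, 24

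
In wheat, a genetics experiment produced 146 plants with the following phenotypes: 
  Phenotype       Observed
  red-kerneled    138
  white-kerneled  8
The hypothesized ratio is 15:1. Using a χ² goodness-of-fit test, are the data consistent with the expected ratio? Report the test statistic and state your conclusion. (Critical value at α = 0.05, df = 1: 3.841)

The 15:1 ratio has 16 parts, so with N = 146 the expected counts are:
  red-kerneled: 146 × 15/16 = 136.875
  white-kerneled: 146 × 1/16 = 9.125
χ² = Σ (O − E)² / E
  red-kerneled: (138 − 136.875)² / 136.875 = 0.0092
  white-kerneled: (8 − 9.125)² / 9.125 = 0.1387
χ² = 0.0092 + 0.1387 = 0.1479 ≈ 0.148
Degrees of freedom = 2 − 1 = 1; critical value at α = 0.05 is 3.841.
Since 0.148 < 3.841, we fail to reject the null hypothesis — the data are consistent with the 15:1 ratio.

0.148; consistent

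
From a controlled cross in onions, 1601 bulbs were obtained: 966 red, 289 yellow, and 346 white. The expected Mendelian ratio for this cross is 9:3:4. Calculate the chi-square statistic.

Under the 9:3:4 hypothesis (Σ ratio = 16, N = 1601):
  red: 1601 × 9/16 = 900.5625
  yellow: 1601 × 3/16 = 300.1875
  white: 1601 × 4/16 = 400.25
χ² = Σ (O − E)² / E
  red: (966 − 900.5625)² / 900.5625 = 4.7549
  yellow: (289 − 300.1875)² / 300.1875 = 0.4169
  white: (346 − 400.25)² / 400.25 = 7.3531
χ² = 4.7549 + 0.4169 + 7.3531 = 12.5249 ≈ 12.525

12.525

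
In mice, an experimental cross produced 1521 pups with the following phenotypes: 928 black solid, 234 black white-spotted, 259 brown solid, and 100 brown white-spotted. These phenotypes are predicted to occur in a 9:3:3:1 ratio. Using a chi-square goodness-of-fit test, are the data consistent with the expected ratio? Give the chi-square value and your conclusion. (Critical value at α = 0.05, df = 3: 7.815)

The 9:3:3:1 ratio has 16 parts, so with N = 1521 the expected counts are:
  black solid: 1521 × 9/16 = 855.5625
  black white-spotted: 1521 × 3/16 = 285.1875
  brown solid: 1521 × 3/16 = 285.1875
  brown white-spotted: 1521 × 1/16 = 95.0625
χ² = Σ (O − E)² / E
  black solid: (928 − 855.5625)² / 855.5625 = 6.1330
  black white-spotted: (234 − 285.1875)² / 285.1875 = 9.1875
  brown solid: (259 − 285.1875)² / 285.1875 = 2.4047
  brown white-spotted: (100 − 95.0625)² / 95.0625 = 0.2565
χ² = 6.1330 + 9.1875 + 2.4047 + 0.2565 = 17.9817 ≈ 17.982
Degrees of freedom = 4 − 1 = 3; critical value at α = 0.05 is 7.815.
Since 17.982 > 7.815, we reject the null hypothesis — the data do not fit the 9:3:3:1 ratio.

17.982; not consistent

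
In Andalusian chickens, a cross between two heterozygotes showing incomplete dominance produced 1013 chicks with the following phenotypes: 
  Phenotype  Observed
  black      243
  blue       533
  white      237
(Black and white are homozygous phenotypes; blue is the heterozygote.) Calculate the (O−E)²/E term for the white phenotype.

1.043

With incomplete dominance, a heterozygote × heterozygote cross gives a 1:2:1 phenotypic ratio.
Under the 1:2:1 hypothesis (Σ ratio = 4, N = 1013):
  black: 1013 × 1/4 = 253.25
  blue: 1013 × 2/4 = 506.5
  white: 1013 × 1/4 = 253.25
Contribution of white: (237 − 253.25)² / 253.25 = 1.0427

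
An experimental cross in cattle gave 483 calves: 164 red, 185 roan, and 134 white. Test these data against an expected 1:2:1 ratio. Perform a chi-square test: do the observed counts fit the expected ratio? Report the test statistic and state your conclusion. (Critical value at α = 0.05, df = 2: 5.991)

Expected counts for N = 483 under a 1:2:1 ratio (total parts = 4):
  red: 483 × 1/4 = 120.75
  roan: 483 × 2/4 = 241.5
  white: 483 × 1/4 = 120.75
χ² = Σ (O − E)² / E
  red: (164 − 120.75)² / 120.75 = 15.4912
  roan: (185 − 241.5)² / 241.5 = 13.2184
  white: (134 − 120.75)² / 120.75 = 1.4539
χ² = 15.4912 + 13.2184 + 1.4539 = 30.1635 ≈ 30.164
Degrees of freedom = 3 − 1 = 2; critical value at α = 0.05 is 5.991.
Since 30.164 > 5.991, we reject the null hypothesis — the data do not fit the 1:2:1 ratio.

30.164; not consistent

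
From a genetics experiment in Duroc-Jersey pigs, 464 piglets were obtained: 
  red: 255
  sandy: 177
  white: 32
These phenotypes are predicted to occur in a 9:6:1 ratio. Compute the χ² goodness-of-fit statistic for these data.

Expected counts for N = 464 under a 9:6:1 ratio (total parts = 16):
  red: 464 × 9/16 = 261
  sandy: 464 × 6/16 = 174
  white: 464 × 1/16 = 29
χ² = Σ (O − E)² / E
  red: (255 − 261)² / 261 = 0.1379
  sandy: (177 − 174)² / 174 = 0.0517
  white: (32 − 29)² / 29 = 0.3103
χ² = 0.1379 + 0.0517 + 0.3103 = 0.4999 ≈ 0.500

0.500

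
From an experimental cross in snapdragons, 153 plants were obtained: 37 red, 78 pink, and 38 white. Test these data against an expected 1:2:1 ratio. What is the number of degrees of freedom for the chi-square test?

2

A goodness-of-fit test with 3 phenotype classes has df = 3 − 1 = 2.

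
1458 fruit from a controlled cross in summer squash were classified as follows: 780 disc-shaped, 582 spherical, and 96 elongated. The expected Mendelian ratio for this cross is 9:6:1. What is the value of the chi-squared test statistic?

Under the 9:6:1 hypothesis (Σ ratio = 16, N = 1458):
  disc-shaped: 1458 × 9/16 = 820.125
  spherical: 1458 × 6/16 = 546.75
  elongated: 1458 × 1/16 = 91.125
χ² = Σ (O − E)² / E
  disc-shaped: (780 − 820.125)² / 820.125 = 1.9631
  spherical: (582 − 546.75)² / 546.75 = 2.2726
  elongated: (96 − 91.125)² / 91.125 = 0.2608
χ² = 1.9631 + 2.2726 + 0.2608 = 4.4965 ≈ 4.497

4.497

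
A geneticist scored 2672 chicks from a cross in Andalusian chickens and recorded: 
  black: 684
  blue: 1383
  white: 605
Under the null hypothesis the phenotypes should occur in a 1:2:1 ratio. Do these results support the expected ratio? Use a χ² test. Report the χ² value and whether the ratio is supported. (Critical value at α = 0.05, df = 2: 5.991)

7.978; not consistent

Expected counts for N = 2672 under a 1:2:1 ratio (total parts = 4):
  black: 2672 × 1/4 = 668
  blue: 2672 × 2/4 = 1336
  white: 2672 × 1/4 = 668
χ² = Σ (O − E)² / E
  black: (684 − 668)² / 668 = 0.3832
  blue: (1383 − 1336)² / 1336 = 1.6534
  white: (605 − 668)² / 668 = 5.9416
χ² = 0.3832 + 1.6534 + 5.9416 = 7.9782 ≈ 7.978
Degrees of freedom = 3 − 1 = 2; critical value at α = 0.05 is 5.991.
Since 7.978 > 5.991, we reject the null hypothesis — the data do not fit the 1:2:1 ratio.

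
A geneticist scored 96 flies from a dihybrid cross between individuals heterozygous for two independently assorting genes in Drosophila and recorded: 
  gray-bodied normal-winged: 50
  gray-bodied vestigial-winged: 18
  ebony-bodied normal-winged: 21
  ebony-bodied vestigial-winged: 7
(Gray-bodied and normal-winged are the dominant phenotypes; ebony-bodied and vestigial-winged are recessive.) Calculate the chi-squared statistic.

A dihybrid F₂ with independent assortment and complete dominance at both loci gives a 9:3:3:1 phenotypic ratio.
The 9:3:3:1 ratio has 16 parts, so with N = 96 the expected counts are:
  gray-bodied normal-winged: 96 × 9/16 = 54
  gray-bodied vestigial-winged: 96 × 3/16 = 18
  ebony-bodied normal-winged: 96 × 3/16 = 18
  ebony-bodied vestigial-winged: 96 × 1/16 = 6
χ² = Σ (O − E)² / E
  gray-bodied normal-winged: (50 − 54)² / 54 = 0.2963
  gray-bodied vestigial-winged: (18 − 18)² / 18 = 0.0000
  ebony-bodied normal-winged: (21 − 18)² / 18 = 0.5000
  ebony-bodied vestigial-winged: (7 − 6)² / 6 = 0.1667
χ² = 0.2963 + 0.0000 + 0.5000 + 0.1667 = 0.963

0.963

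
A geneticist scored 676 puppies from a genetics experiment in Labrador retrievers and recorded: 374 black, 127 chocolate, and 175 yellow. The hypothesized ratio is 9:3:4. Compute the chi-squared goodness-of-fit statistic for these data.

0.316

Under the 9:3:4 hypothesis (Σ ratio = 16, N = 676):
  black: 676 × 9/16 = 380.25
  chocolate: 676 × 3/16 = 126.75
  yellow: 676 × 4/16 = 169
χ² = Σ (O − E)² / E
  black: (374 − 380.25)² / 380.25 = 0.1027
  chocolate: (127 − 126.75)² / 126.75 = 0.0005
  yellow: (175 − 169)² / 169 = 0.2130
χ² = 0.1027 + 0.0005 + 0.2130 = 0.3162 ≈ 0.316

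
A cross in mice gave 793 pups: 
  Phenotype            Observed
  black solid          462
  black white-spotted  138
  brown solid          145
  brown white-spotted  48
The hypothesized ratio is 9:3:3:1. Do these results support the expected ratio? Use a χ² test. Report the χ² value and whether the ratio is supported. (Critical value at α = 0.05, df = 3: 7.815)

The 9:3:3:1 ratio has 16 parts, so with N = 793 the expected counts are:
  black solid: 793 × 9/16 = 446.0625
  black white-spotted: 793 × 3/16 = 148.6875
  brown solid: 793 × 3/16 = 148.6875
  brown white-spotted: 793 × 1/16 = 49.5625
χ² = Σ (O − E)² / E
  black solid: (462 − 446.0625)² / 446.0625 = 0.5694
  black white-spotted: (138 − 148.6875)² / 148.6875 = 0.7682
  brown solid: (145 − 148.6875)² / 148.6875 = 0.0915
  brown white-spotted: (48 − 49.5625)² / 49.5625 = 0.0493
χ² = 0.5694 + 0.7682 + 0.0915 + 0.0493 = 1.4784 ≈ 1.478
Degrees of freedom = 4 − 1 = 3; critical value at α = 0.05 is 7.815.
Since 1.478 < 7.815, we fail to reject the null hypothesis — the data are consistent with the 9:3:3:1 ratio.

1.478; consistent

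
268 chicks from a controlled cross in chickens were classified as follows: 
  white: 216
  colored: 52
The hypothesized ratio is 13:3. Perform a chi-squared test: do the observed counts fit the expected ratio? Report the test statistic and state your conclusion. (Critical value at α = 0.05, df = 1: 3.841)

0.075; consistent

Total ratio parts = 16. Expected numbers out of 268:
  white: 268 × 13/16 = 217.75
  colored: 268 × 3/16 = 50.25
χ² = Σ (O − E)² / E
  white: (216 − 217.75)² / 217.75 = 0.0141
  colored: (52 − 50.25)² / 50.25 = 0.0609
χ² = 0.0141 + 0.0609 = 0.075
Degrees of freedom = 2 − 1 = 1; critical value at α = 0.05 is 3.841.
Since 0.075 < 3.841, we fail to reject the null hypothesis — the data are consistent with the 13:3 ratio.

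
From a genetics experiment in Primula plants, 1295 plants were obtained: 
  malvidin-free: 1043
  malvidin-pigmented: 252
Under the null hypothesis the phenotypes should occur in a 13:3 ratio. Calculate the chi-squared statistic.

Under the 13:3 hypothesis (Σ ratio = 16, N = 1295):
  malvidin-free: 1295 × 13/16 = 1052.1875
  malvidin-pigmented: 1295 × 3/16 = 242.8125
χ² = Σ (O − E)² / E
  malvidin-free: (1043 − 1052.1875)² / 1052.1875 = 0.0802
  malvidin-pigmented: (252 − 242.8125)² / 242.8125 = 0.3476
χ² = 0.0802 + 0.3476 = 0.4278 ≈ 0.428

0.428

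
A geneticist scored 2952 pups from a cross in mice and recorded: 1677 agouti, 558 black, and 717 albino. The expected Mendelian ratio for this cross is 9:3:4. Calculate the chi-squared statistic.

The 9:3:4 ratio has 16 parts, so with N = 2952 the expected counts are:
  agouti: 2952 × 9/16 = 1660.5
  black: 2952 × 3/16 = 553.5
  albino: 2952 × 4/16 = 738
χ² = Σ (O − E)² / E
  agouti: (1677 − 1660.5)² / 1660.5 = 0.1640
  black: (558 − 553.5)² / 553.5 = 0.0366
  albino: (717 − 738)² / 738 = 0.5976
χ² = 0.1640 + 0.0366 + 0.5976 = 0.7982 ≈ 0.798

0.798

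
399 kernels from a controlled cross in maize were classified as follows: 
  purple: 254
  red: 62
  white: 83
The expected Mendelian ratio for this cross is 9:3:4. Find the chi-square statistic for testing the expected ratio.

8.901

Total ratio parts = 16. Expected numbers out of 399:
  purple: 399 × 9/16 = 224.4375
  red: 399 × 3/16 = 74.8125
  white: 399 × 4/16 = 99.75
χ² = Σ (O − E)² / E
  purple: (254 − 224.4375)² / 224.4375 = 3.8939
  red: (62 − 74.8125)² / 74.8125 = 2.1943
  white: (83 − 99.75)² / 99.75 = 2.8127
χ² = 3.8939 + 2.1943 + 2.8127 = 8.9009 ≈ 8.901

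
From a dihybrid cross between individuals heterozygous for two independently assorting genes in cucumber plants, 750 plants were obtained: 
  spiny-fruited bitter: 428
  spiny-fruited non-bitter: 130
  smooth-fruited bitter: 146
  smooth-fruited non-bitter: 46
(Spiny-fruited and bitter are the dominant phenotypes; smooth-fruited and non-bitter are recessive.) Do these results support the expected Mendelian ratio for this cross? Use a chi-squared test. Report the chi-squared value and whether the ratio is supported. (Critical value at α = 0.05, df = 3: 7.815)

1.113; consistent

A dihybrid F₂ with independent assortment and complete dominance at both loci gives a 9:3:3:1 phenotypic ratio.
Expected counts for N = 750 under a 9:3:3:1 ratio (total parts = 16):
  spiny-fruited bitter: 750 × 9/16 = 421.875
  spiny-fruited non-bitter: 750 × 3/16 = 140.625
  smooth-fruited bitter: 750 × 3/16 = 140.625
  smooth-fruited non-bitter: 750 × 1/16 = 46.875
χ² = Σ (O − E)² / E
  spiny-fruited bitter: (428 − 421.875)² / 421.875 = 0.0889
  spiny-fruited non-bitter: (130 − 140.625)² / 140.625 = 0.8028
  smooth-fruited bitter: (146 − 140.625)² / 140.625 = 0.2054
  smooth-fruited non-bitter: (46 − 46.875)² / 46.875 = 0.0163
χ² = 0.0889 + 0.8028 + 0.2054 + 0.0163 = 1.1134 ≈ 1.113
Degrees of freedom = 4 − 1 = 3; critical value at α = 0.05 is 7.815.
Since 1.113 < 7.815, we fail to reject the null hypothesis — the data are consistent with the 9:3:3:1 ratio.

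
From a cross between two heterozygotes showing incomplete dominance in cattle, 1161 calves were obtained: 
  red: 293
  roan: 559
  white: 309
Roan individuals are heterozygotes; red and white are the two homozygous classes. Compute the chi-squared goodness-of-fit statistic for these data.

2.034

With incomplete dominance, a heterozygote × heterozygote cross gives a 1:2:1 phenotypic ratio.
Expected counts for N = 1161 under a 1:2:1 ratio (total parts = 4):
  red: 1161 × 1/4 = 290.25
  roan: 1161 × 2/4 = 580.5
  white: 1161 × 1/4 = 290.25
χ² = Σ (O − E)² / E
  red: (293 − 290.25)² / 290.25 = 0.0261
  roan: (559 − 580.5)² / 580.5 = 0.7963
  white: (309 − 290.25)² / 290.25 = 1.2112
χ² = 0.0261 + 0.7963 + 1.2112 = 2.0336 ≈ 2.034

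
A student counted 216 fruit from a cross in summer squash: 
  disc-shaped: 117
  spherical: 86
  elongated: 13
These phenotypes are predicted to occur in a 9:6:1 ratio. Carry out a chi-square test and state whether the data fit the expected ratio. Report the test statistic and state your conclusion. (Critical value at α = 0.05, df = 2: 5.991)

Total ratio parts = 16. Expected numbers out of 216:
  disc-shaped: 216 × 9/16 = 121.5
  spherical: 216 × 6/16 = 81
  elongated: 216 × 1/16 = 13.5
χ² = Σ (O − E)² / E
  disc-shaped: (117 − 121.5)² / 121.5 = 0.1667
  spherical: (86 − 81)² / 81 = 0.3086
  elongated: (13 − 13.5)² / 13.5 = 0.0185
χ² = 0.1667 + 0.3086 + 0.0185 = 0.4938 ≈ 0.494
Degrees of freedom = 3 − 1 = 2; critical value at α = 0.05 is 5.991.
Since 0.494 < 5.991, we fail to reject the null hypothesis — the data are consistent with the 9:6:1 ratio.

0.494; consistent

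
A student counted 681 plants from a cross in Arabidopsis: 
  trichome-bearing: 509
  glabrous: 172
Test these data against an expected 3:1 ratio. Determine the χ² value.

0.024

Total ratio parts = 4. Expected numbers out of 681:
  trichome-bearing: 681 × 3/4 = 510.75
  glabrous: 681 × 1/4 = 170.25
χ² = Σ (O − E)² / E
  trichome-bearing: (509 − 510.75)² / 510.75 = 0.0060
  glabrous: (172 − 170.25)² / 170.25 = 0.0180
χ² = 0.0060 + 0.0180 = 0.024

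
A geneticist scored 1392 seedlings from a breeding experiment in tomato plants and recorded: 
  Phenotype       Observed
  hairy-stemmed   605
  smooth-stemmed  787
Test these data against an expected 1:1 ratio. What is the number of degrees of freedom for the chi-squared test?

A goodness-of-fit test with 2 phenotype classes has df = 2 − 1 = 1.

1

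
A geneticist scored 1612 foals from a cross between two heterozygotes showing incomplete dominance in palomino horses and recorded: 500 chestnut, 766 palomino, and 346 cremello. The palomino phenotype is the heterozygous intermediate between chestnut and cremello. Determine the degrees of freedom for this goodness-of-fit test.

With incomplete dominance, a heterozygote × heterozygote cross gives a 1:2:1 phenotypic ratio.
A goodness-of-fit test with 3 phenotype classes has df = 3 − 1 = 2.

2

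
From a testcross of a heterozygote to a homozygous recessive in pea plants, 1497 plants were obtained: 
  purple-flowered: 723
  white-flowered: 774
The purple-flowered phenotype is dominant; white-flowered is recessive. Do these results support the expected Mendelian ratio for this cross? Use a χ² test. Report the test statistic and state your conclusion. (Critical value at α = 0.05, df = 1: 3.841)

1.737; consistent

A testcross of a heterozygote (Aa × aa) gives a 1:1 phenotypic ratio.
Total ratio parts = 2. Expected numbers out of 1497:
  purple-flowered: 1497 × 1/2 = 748.5
  white-flowered: 1497 × 1/2 = 748.5
χ² = Σ (O − E)² / E
  purple-flowered: (723 − 748.5)² / 748.5 = 0.8687
  white-flowered: (774 − 748.5)² / 748.5 = 0.8687
χ² = 0.8687 + 0.8687 = 1.7374 ≈ 1.737
Degrees of freedom = 2 − 1 = 1; critical value at α = 0.05 is 3.841.
Since 1.737 < 3.841, we fail to reject the null hypothesis — the data are consistent with the 1:1 ratio.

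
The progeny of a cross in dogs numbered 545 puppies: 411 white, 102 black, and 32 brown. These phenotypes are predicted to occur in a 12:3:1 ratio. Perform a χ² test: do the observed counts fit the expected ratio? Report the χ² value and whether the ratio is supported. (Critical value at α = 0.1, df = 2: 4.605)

0.138; consistent

Under the 12:3:1 hypothesis (Σ ratio = 16, N = 545):
  white: 545 × 12/16 = 408.75
  black: 545 × 3/16 = 102.1875
  brown: 545 × 1/16 = 34.0625
χ² = Σ (O − E)² / E
  white: (411 − 408.75)² / 408.75 = 0.0124
  black: (102 − 102.1875)² / 102.1875 = 0.0003
  brown: (32 − 34.0625)² / 34.0625 = 0.1249
χ² = 0.0124 + 0.0003 + 0.1249 = 0.1376 ≈ 0.138
Degrees of freedom = 3 − 1 = 2; critical value at α = 0.1 is 4.605.
Since 0.138 < 4.605, we fail to reject the null hypothesis — the data are consistent with the 12:3:1 ratio.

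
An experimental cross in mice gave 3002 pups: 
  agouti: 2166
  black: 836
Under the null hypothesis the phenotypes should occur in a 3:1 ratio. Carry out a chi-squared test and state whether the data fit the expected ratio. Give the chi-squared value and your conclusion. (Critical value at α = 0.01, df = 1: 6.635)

Under the 3:1 hypothesis (Σ ratio = 4, N = 3002):
  agouti: 3002 × 3/4 = 2251.5
  black: 3002 × 1/4 = 750.5
χ² = Σ (O − E)² / E
  agouti: (2166 − 2251.5)² / 2251.5 = 3.2468
  black: (836 − 750.5)² / 750.5 = 9.7405
χ² = 3.2468 + 9.7405 = 12.9873 ≈ 12.987
Degrees of freedom = 2 − 1 = 1; critical value at α = 0.01 is 6.635.
Since 12.987 > 6.635, we reject the null hypothesis — the data do not fit the 3:1 ratio.

12.987; not consistent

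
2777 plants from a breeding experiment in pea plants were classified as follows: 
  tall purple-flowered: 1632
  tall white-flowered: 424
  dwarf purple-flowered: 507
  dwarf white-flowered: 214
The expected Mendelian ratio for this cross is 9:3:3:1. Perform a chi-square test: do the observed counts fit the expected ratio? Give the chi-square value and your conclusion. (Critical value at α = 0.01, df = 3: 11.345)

30.867; not consistent

Under the 9:3:3:1 hypothesis (Σ ratio = 16, N = 2777):
  tall purple-flowered: 2777 × 9/16 = 1562.0625
  tall white-flowered: 2777 × 3/16 = 520.6875
  dwarf purple-flowered: 2777 × 3/16 = 520.6875
  dwarf white-flowered: 2777 × 1/16 = 173.5625
χ² = Σ (O − E)² / E
  tall purple-flowered: (1632 − 1562.0625)² / 1562.0625 = 3.1313
  tall white-flowered: (424 − 520.6875)² / 520.6875 = 17.9541
  dwarf purple-flowered: (507 − 520.6875)² / 520.6875 = 0.3598
  dwarf white-flowered: (214 − 173.5625)² / 173.5625 = 9.4213
χ² = 3.1313 + 17.9541 + 0.3598 + 9.4213 = 30.8665 ≈ 30.867
Degrees of freedom = 4 − 1 = 3; critical value at α = 0.01 is 11.345.
Since 30.867 > 11.345, we reject the null hypothesis — the data do not fit the 9:3:3:1 ratio.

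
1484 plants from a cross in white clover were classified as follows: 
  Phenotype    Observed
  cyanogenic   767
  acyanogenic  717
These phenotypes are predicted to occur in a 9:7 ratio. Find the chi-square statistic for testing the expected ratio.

The 9:7 ratio has 16 parts, so with N = 1484 the expected counts are:
  cyanogenic: 1484 × 9/16 = 834.75
  acyanogenic: 1484 × 7/16 = 649.25
χ² = Σ (O − E)² / E
  cyanogenic: (767 − 834.75)² / 834.75 = 5.4987
  acyanogenic: (717 − 649.25)² / 649.25 = 7.0698
χ² = 5.4987 + 7.0698 = 12.5685 ≈ 12.569

12.569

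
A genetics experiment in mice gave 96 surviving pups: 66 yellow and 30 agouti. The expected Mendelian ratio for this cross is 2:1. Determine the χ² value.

Expected counts for N = 96 under a 2:1 ratio (total parts = 3):
  yellow: 96 × 2/3 = 64
  agouti: 96 × 1/3 = 32
χ² = Σ (O − E)² / E
  yellow: (66 − 64)² / 64 = 0.0625
  agouti: (30 − 32)² / 32 = 0.1250
χ² = 0.0625 + 0.1250 = 0.1875 ≈ 0.188

0.188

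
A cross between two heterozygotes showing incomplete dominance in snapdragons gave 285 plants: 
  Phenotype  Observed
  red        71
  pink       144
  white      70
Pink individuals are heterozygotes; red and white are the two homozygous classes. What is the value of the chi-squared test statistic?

0.039

With incomplete dominance, a heterozygote × heterozygote cross gives a 1:2:1 phenotypic ratio.
Total ratio parts = 4. Expected numbers out of 285:
  red: 285 × 1/4 = 71.25
  pink: 285 × 2/4 = 142.5
  white: 285 × 1/4 = 71.25
χ² = Σ (O − E)² / E
  red: (71 − 71.25)² / 71.25 = 0.0009
  pink: (144 − 142.5)² / 142.5 = 0.0158
  white: (70 − 71.25)² / 71.25 = 0.0219
χ² = 0.0009 + 0.0158 + 0.0219 = 0.0386 ≈ 0.039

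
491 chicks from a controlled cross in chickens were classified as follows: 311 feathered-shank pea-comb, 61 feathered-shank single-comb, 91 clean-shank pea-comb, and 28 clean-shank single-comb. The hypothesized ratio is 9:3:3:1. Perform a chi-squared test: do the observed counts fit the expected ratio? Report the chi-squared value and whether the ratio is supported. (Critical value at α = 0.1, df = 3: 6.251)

15.116; not consistent

The 9:3:3:1 ratio has 16 parts, so with N = 491 the expected counts are:
  feathered-shank pea-comb: 491 × 9/16 = 276.1875
  feathered-shank single-comb: 491 × 3/16 = 92.0625
  clean-shank pea-comb: 491 × 3/16 = 92.0625
  clean-shank single-comb: 491 × 1/16 = 30.6875
χ² = Σ (O − E)² / E
  feathered-shank pea-comb: (311 − 276.1875)² / 276.1875 = 4.3880
  feathered-shank single-comb: (61 − 92.0625)² / 92.0625 = 10.4807
  clean-shank pea-comb: (91 − 92.0625)² / 92.0625 = 0.0123
  clean-shank single-comb: (28 − 30.6875)² / 30.6875 = 0.2354
χ² = 4.3880 + 10.4807 + 0.0123 + 0.2354 = 15.1164 ≈ 15.116
Degrees of freedom = 4 − 1 = 3; critical value at α = 0.1 is 6.251.
Since 15.116 > 6.251, we reject the null hypothesis — the data do not fit the 9:3:3:1 ratio.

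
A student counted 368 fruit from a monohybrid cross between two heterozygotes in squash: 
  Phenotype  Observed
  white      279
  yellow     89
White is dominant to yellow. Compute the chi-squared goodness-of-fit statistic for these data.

0.130

For a monohybrid cross between heterozygotes with complete dominance, the expected phenotypic ratio is 3:1.
The 3:1 ratio has 4 parts, so with N = 368 the expected counts are:
  white: 368 × 3/4 = 276
  yellow: 368 × 1/4 = 92
χ² = Σ (O − E)² / E
  white: (279 − 276)² / 276 = 0.0326
  yellow: (89 − 92)² / 92 = 0.0978
χ² = 0.0326 + 0.0978 = 0.1304 ≈ 0.130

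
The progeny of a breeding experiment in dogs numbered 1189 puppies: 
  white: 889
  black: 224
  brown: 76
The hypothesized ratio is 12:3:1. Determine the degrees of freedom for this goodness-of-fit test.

A goodness-of-fit test with 3 phenotype classes has df = 3 − 1 = 2.

2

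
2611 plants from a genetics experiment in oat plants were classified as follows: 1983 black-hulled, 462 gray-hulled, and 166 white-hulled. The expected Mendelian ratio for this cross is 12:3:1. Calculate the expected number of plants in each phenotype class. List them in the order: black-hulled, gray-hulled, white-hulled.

1958.25, 489.5625, 163.1875

Total ratio parts = 16. Expected numbers out of 2611:
  black-hulled: 2611 × 12/16 = 1958.25
  gray-hulled: 2611 × 3/16 = 489.5625
  white-hulled: 2611 × 1/16 = 163.1875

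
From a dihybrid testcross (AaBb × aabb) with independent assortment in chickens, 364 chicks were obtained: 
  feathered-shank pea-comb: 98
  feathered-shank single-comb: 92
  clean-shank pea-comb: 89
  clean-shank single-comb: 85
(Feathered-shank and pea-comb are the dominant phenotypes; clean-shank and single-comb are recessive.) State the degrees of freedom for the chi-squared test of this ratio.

A dihybrid testcross with independent assortment gives a 1:1:1:1 ratio.
A goodness-of-fit test with 4 phenotype classes has df = 4 − 1 = 3.

3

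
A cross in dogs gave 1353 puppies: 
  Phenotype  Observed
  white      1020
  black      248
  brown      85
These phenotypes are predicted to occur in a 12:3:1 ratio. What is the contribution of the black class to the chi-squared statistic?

Total ratio parts = 16. Expected numbers out of 1353:
  white: 1353 × 12/16 = 1014.75
  black: 1353 × 3/16 = 253.6875
  brown: 1353 × 1/16 = 84.5625
Contribution of black: (248 − 253.6875)² / 253.6875 = 0.1275

0.128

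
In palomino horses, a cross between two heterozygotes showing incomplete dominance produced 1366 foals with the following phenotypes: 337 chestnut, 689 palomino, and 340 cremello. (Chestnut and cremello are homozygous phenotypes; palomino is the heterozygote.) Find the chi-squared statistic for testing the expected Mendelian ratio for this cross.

With incomplete dominance, a heterozygote × heterozygote cross gives a 1:2:1 phenotypic ratio.
Under the 1:2:1 hypothesis (Σ ratio = 4, N = 1366):
  chestnut: 1366 × 1/4 = 341.5
  palomino: 1366 × 2/4 = 683
  cremello: 1366 × 1/4 = 341.5
χ² = Σ (O − E)² / E
  chestnut: (337 − 341.5)² / 341.5 = 0.0593
  palomino: (689 − 683)² / 683 = 0.0527
  cremello: (340 − 341.5)² / 341.5 = 0.0066
χ² = 0.0593 + 0.0527 + 0.0066 = 0.1186 ≈ 0.119

0.119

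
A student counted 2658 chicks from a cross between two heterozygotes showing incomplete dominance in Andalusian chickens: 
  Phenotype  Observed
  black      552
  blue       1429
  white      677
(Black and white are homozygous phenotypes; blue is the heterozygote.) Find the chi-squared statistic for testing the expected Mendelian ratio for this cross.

With incomplete dominance, a heterozygote × heterozygote cross gives a 1:2:1 phenotypic ratio.
The 1:2:1 ratio has 4 parts, so with N = 2658 the expected counts are:
  black: 2658 × 1/4 = 664.5
  blue: 2658 × 2/4 = 1329
  white: 2658 × 1/4 = 664.5
χ² = Σ (O − E)² / E
  black: (552 − 664.5)² / 664.5 = 19.0463
  blue: (1429 − 1329)² / 1329 = 7.5245
  white: (677 − 664.5)² / 664.5 = 0.2351
χ² = 19.0463 + 7.5245 + 0.2351 = 26.8059 ≈ 26.806

26.806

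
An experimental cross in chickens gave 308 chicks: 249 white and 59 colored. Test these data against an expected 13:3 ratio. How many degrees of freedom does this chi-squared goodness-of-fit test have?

1

A goodness-of-fit test with 2 phenotype classes has df = 2 − 1 = 1.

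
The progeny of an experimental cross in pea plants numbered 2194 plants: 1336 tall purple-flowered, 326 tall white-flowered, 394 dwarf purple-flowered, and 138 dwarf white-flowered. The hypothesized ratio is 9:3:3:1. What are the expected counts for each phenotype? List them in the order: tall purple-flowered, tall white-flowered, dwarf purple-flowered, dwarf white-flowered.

Total ratio parts = 16. Expected numbers out of 2194:
  tall purple-flowered: 2194 × 9/16 = 1234.125
  tall white-flowered: 2194 × 3/16 = 411.375
  dwarf purple-flowered: 2194 × 3/16 = 411.375
  dwarf white-flowered: 2194 × 1/16 = 137.125

1234.125, 411.375, 411.375, 137.125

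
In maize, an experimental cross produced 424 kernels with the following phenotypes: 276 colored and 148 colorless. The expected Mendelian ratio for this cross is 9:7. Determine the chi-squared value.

13.477

The 9:7 ratio has 16 parts, so with N = 424 the expected counts are:
  colored: 424 × 9/16 = 238.5
  colorless: 424 × 7/16 = 185.5
χ² = Σ (O − E)² / E
  colored: (276 − 238.5)² / 238.5 = 5.8962
  colorless: (148 − 185.5)² / 185.5 = 7.5809
χ² = 5.8962 + 7.5809 = 13.4771 ≈ 13.477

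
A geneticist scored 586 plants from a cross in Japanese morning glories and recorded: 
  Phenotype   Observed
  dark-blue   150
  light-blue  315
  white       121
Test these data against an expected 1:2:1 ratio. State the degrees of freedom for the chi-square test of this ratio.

A goodness-of-fit test with 3 phenotype classes has df = 3 − 1 = 2.

2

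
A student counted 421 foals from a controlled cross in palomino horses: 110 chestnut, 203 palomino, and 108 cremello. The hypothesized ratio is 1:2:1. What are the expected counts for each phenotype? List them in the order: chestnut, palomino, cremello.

105.25, 210.5, 105.25

Expected counts for N = 421 under a 1:2:1 ratio (total parts = 4):
  chestnut: 421 × 1/4 = 105.25
  palomino: 421 × 2/4 = 210.5
  cremello: 421 × 1/4 = 105.25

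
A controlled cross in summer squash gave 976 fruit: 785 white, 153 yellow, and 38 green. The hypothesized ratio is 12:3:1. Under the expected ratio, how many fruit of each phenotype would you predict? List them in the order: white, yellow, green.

732, 183, 61

Total ratio parts = 16. Expected numbers out of 976:
  white: 976 × 12/16 = 732
  yellow: 976 × 3/16 = 183
  green: 976 × 1/16 = 61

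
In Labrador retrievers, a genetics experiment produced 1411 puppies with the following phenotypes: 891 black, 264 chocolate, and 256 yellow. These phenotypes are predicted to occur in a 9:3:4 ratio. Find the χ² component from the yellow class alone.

26.536

The 9:3:4 ratio has 16 parts, so with N = 1411 the expected counts are:
  black: 1411 × 9/16 = 793.6875
  chocolate: 1411 × 3/16 = 264.5625
  yellow: 1411 × 4/16 = 352.75
Contribution of yellow: (256 − 352.75)² / 352.75 = 26.5360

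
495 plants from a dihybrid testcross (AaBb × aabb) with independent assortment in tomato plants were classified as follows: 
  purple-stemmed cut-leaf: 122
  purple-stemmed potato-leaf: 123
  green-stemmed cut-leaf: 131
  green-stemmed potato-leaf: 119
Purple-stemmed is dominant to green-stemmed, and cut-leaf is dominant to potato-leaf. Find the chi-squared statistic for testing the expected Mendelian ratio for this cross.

A dihybrid testcross with independent assortment gives a 1:1:1:1 ratio.
Total ratio parts = 4. Expected numbers out of 495:
  purple-stemmed cut-leaf: 495 × 1/4 = 123.75
  purple-stemmed potato-leaf: 495 × 1/4 = 123.75
  green-stemmed cut-leaf: 495 × 1/4 = 123.75
  green-stemmed potato-leaf: 495 × 1/4 = 123.75
χ² = Σ (O − E)² / E
  purple-stemmed cut-leaf: (122 − 123.75)² / 123.75 = 0.0247
  purple-stemmed potato-leaf: (123 − 123.75)² / 123.75 = 0.0045
  green-stemmed cut-leaf: (131 − 123.75)² / 123.75 = 0.4247
  green-stemmed potato-leaf: (119 − 123.75)² / 123.75 = 0.1823
χ² = 0.0247 + 0.0045 + 0.4247 + 0.1823 = 0.6362 ≈ 0.636

0.636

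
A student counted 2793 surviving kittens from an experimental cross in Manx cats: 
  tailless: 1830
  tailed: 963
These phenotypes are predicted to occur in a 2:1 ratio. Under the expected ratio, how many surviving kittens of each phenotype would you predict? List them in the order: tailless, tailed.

The 2:1 ratio has 3 parts, so with N = 2793 the expected counts are:
  tailless: 2793 × 2/3 = 1862
  tailed: 2793 × 1/3 = 931

1862, 931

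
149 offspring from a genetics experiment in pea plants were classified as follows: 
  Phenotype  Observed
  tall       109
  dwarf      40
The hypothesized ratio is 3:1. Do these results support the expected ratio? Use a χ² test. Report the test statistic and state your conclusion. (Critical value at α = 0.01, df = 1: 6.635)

The 3:1 ratio has 4 parts, so with N = 149 the expected counts are:
  tall: 149 × 3/4 = 111.75
  dwarf: 149 × 1/4 = 37.25
χ² = Σ (O − E)² / E
  tall: (109 − 111.75)² / 111.75 = 0.0677
  dwarf: (40 − 37.25)² / 37.25 = 0.2030
χ² = 0.0677 + 0.2030 = 0.2707 ≈ 0.271
Degrees of freedom = 2 − 1 = 1; critical value at α = 0.01 is 6.635.
Since 0.271 < 6.635, we fail to reject the null hypothesis — the data are consistent with the 3:1 ratio.

0.271; consistent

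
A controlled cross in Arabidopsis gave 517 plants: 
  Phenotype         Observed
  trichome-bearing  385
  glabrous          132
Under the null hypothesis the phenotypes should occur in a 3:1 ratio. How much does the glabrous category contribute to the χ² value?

Total ratio parts = 4. Expected numbers out of 517:
  trichome-bearing: 517 × 3/4 = 387.75
  glabrous: 517 × 1/4 = 129.25
Contribution of glabrous: (132 − 129.25)² / 129.25 = 0.0585

0.059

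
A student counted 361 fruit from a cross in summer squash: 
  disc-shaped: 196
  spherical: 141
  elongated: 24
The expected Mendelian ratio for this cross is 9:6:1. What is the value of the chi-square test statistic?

Under the 9:6:1 hypothesis (Σ ratio = 16, N = 361):
  disc-shaped: 361 × 9/16 = 203.0625
  spherical: 361 × 6/16 = 135.375
  elongated: 361 × 1/16 = 22.5625
χ² = Σ (O − E)² / E
  disc-shaped: (196 − 203.0625)² / 203.0625 = 0.2456
  spherical: (141 − 135.375)² / 135.375 = 0.2337
  elongated: (24 − 22.5625)² / 22.5625 = 0.0916
χ² = 0.2456 + 0.2337 + 0.0916 = 0.5709 ≈ 0.571

0.571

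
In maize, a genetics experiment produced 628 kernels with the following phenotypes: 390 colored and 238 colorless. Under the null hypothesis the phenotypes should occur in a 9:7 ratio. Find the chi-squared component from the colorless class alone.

Under the 9:7 hypothesis (Σ ratio = 16, N = 628):
  colored: 628 × 9/16 = 353.25
  colorless: 628 × 7/16 = 274.75
Contribution of colorless: (238 − 274.75)² / 274.75 = 4.9156

4.916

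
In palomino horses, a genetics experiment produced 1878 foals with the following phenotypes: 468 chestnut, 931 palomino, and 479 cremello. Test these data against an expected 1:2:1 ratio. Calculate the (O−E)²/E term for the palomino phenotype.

0.068

The 1:2:1 ratio has 4 parts, so with N = 1878 the expected counts are:
  chestnut: 1878 × 1/4 = 469.5
  palomino: 1878 × 2/4 = 939
  cremello: 1878 × 1/4 = 469.5
Contribution of palomino: (931 − 939)² / 939 = 0.0682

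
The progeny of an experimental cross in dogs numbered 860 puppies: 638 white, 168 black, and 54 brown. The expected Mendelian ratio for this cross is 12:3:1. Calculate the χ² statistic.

Expected counts for N = 860 under a 12:3:1 ratio (total parts = 16):
  white: 860 × 12/16 = 645
  black: 860 × 3/16 = 161.25
  brown: 860 × 1/16 = 53.75
χ² = Σ (O − E)² / E
  white: (638 − 645)² / 645 = 0.0760
  black: (168 − 161.25)² / 161.25 = 0.2826
  brown: (54 − 53.75)² / 53.75 = 0.0012
χ² = 0.0760 + 0.2826 + 0.0012 = 0.3598 ≈ 0.360

0.360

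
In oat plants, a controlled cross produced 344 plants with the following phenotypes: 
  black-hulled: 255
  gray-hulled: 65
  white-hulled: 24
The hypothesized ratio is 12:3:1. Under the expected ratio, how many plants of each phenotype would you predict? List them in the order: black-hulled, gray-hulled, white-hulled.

258, 64.5, 21.5

The 12:3:1 ratio has 16 parts, so with N = 344 the expected counts are:
  black-hulled: 344 × 12/16 = 258
  gray-hulled: 344 × 3/16 = 64.5
  white-hulled: 344 × 1/16 = 21.5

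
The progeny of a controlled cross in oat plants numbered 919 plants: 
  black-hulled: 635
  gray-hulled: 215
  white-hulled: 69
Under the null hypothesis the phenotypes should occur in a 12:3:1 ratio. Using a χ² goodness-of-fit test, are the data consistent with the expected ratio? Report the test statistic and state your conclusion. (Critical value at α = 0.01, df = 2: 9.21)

17.173; not consistent

The 12:3:1 ratio has 16 parts, so with N = 919 the expected counts are:
  black-hulled: 919 × 12/16 = 689.25
  gray-hulled: 919 × 3/16 = 172.3125
  white-hulled: 919 × 1/16 = 57.4375
χ² = Σ (O − E)² / E
  black-hulled: (635 − 689.25)² / 689.25 = 4.2699
  gray-hulled: (215 − 172.3125)² / 172.3125 = 10.5751
  white-hulled: (69 − 57.4375)² / 57.4375 = 2.3276
χ² = 4.2699 + 10.5751 + 2.3276 = 17.1726 ≈ 17.173
Degrees of freedom = 3 − 1 = 2; critical value at α = 0.01 is 9.21.
Since 17.173 > 9.21, we reject the null hypothesis — the data do not fit the 12:3:1 ratio.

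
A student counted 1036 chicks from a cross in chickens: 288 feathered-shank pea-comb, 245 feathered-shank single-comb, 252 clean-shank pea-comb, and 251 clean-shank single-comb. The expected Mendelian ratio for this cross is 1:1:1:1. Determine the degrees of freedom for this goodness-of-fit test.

3

A goodness-of-fit test with 4 phenotype classes has df = 4 − 1 = 3.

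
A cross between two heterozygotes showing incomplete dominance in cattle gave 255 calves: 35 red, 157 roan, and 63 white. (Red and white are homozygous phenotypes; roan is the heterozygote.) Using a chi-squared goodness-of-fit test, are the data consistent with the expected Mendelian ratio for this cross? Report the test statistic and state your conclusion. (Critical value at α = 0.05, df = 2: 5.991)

With incomplete dominance, a heterozygote × heterozygote cross gives a 1:2:1 phenotypic ratio.
Total ratio parts = 4. Expected numbers out of 255:
  red: 255 × 1/4 = 63.75
  roan: 255 × 2/4 = 127.5
  white: 255 × 1/4 = 63.75
χ² = Σ (O − E)² / E
  red: (35 − 63.75)² / 63.75 = 12.9657
  roan: (157 − 127.5)² / 127.5 = 6.8255
  white: (63 − 63.75)² / 63.75 = 0.0088
χ² = 12.9657 + 6.8255 + 0.0088 = 19.800
Degrees of freedom = 3 − 1 = 2; critical value at α = 0.05 is 5.991.
Since 19.800 > 5.991, we reject the null hypothesis — the data do not fit the 1:2:1 ratio.

19.800; not consistent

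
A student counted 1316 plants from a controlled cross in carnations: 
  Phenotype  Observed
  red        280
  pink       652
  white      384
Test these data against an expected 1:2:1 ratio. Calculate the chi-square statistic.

Under the 1:2:1 hypothesis (Σ ratio = 4, N = 1316):
  red: 1316 × 1/4 = 329
  pink: 1316 × 2/4 = 658
  white: 1316 × 1/4 = 329
χ² = Σ (O − E)² / E
  red: (280 − 329)² / 329 = 7.2979
  pink: (652 − 658)² / 658 = 0.0547
  white: (384 − 329)² / 329 = 9.1945
χ² = 7.2979 + 0.0547 + 9.1945 = 16.5471 ≈ 16.547

16.547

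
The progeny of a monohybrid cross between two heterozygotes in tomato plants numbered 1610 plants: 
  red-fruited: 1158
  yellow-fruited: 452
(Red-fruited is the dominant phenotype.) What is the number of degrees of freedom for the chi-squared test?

For a monohybrid cross between heterozygotes with complete dominance, the expected phenotypic ratio is 3:1.
A goodness-of-fit test with 2 phenotype classes has df = 2 − 1 = 1.

1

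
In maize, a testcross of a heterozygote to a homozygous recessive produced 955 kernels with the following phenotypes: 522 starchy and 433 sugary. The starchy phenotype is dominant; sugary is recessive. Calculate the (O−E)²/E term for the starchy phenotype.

4.147

A testcross of a heterozygote (Aa × aa) gives a 1:1 phenotypic ratio.
Expected counts for N = 955 under a 1:1 ratio (total parts = 2):
  starchy: 955 × 1/2 = 477.5
  sugary: 955 × 1/2 = 477.5
Contribution of starchy: (522 − 477.5)² / 477.5 = 4.1471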